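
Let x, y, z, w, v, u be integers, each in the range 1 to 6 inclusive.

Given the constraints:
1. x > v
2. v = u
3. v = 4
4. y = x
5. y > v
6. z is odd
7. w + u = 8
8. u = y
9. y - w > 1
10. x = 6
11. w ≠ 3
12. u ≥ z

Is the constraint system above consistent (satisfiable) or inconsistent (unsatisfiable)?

Constraint 3 fixes v = 4 and constraint 10 fixes x = 6. Constraints 2, 4, and 8 give v = u = y = x, so v = x. But 4 ≠ 6 — contradiction.

Unsatisfiable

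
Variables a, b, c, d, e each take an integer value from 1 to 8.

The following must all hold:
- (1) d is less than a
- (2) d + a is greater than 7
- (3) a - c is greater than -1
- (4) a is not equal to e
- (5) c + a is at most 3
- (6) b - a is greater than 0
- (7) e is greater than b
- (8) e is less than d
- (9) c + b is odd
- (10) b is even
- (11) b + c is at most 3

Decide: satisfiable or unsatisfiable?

Unsatisfiable

Constraints 1, 6, 7, and 8 give b < e, e < d, d < a, a < b. Chaining: b < e < d < a < b, which forces b < b — impossible.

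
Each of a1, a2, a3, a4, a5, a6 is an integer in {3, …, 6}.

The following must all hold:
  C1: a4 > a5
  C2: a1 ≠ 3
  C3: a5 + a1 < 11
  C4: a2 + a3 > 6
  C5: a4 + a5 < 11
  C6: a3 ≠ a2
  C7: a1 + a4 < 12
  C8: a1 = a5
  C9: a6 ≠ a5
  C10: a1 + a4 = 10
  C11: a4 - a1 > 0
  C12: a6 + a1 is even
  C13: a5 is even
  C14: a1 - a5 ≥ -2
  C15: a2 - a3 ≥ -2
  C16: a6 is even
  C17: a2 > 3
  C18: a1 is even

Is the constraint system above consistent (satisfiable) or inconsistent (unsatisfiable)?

The assignment a1 = 4, a2 = 4, a3 = 5, a4 = 6, a5 = 4, a6 = 6 works:
  constraint 3 holds since a5 + a1 = 8.
  constraint 4 holds since a2 + a3 = 9.
  constraint 5 holds since a4 + a5 = 10.
The rest check out directly.

Satisfiable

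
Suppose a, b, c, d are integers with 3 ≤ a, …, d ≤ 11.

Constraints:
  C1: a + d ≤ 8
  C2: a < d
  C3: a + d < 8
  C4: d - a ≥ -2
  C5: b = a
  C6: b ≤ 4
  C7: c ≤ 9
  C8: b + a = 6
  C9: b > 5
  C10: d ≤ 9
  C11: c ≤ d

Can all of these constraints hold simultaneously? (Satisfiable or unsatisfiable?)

From constraint 9: b ≥ 6. From constraint 6: b ≤ 4. But 4 < 6, so no value of b works.

Unsatisfiable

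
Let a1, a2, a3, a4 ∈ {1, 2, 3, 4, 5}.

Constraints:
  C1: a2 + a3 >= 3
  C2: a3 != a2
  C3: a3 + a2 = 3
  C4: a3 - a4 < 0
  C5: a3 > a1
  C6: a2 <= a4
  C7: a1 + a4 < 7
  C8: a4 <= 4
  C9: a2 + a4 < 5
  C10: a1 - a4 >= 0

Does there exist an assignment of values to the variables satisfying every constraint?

Constraints 4, 5, and 10 give a4 ≤ a1, a1 < a3, a3 < a4. Chaining: a4 ≤ a1 < a3 < a4, which forces a4 < a4 — impossible.

Unsatisfiable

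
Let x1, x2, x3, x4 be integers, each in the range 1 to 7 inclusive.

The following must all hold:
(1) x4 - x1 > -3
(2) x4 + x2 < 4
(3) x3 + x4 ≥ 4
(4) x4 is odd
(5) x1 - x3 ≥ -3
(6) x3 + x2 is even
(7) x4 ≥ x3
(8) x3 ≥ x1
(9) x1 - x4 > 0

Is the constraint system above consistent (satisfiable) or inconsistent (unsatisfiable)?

Unsatisfiable

Constraints 7, 8, and 9 give x4 < x1, x1 ≤ x3, x3 ≤ x4. Chaining: x4 < x1 ≤ x3 ≤ x4, which forces x4 < x4 — impossible.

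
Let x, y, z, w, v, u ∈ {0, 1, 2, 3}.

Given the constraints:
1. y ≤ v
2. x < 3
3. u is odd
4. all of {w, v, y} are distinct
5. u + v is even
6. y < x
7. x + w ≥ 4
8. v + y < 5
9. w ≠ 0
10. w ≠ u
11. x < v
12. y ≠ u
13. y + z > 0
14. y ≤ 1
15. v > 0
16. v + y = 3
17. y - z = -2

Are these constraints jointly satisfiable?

Setting (x, y, z, w, v, u) = (2, 0, 2, 2, 3, 3) satisfies everything: constraint 7: x + w = 4; constraint 8: v + y = 3, and the others follow.

Satisfiable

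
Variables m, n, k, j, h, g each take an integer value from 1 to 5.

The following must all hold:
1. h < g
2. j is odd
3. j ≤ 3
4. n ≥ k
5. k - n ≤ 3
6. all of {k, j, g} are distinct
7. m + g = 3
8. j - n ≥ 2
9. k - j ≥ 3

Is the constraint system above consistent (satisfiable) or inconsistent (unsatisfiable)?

Constraints 5, 8, and 9 give n − k ≥ -3, k − j ≥ 3, j − n ≥ 2.
Adding all 3 inequalities: the left sides telescope to 0, and the right sides sum to (-3) + 3 + 2 = 2. So 0 ≥ 2, which is false.

Unsatisfiable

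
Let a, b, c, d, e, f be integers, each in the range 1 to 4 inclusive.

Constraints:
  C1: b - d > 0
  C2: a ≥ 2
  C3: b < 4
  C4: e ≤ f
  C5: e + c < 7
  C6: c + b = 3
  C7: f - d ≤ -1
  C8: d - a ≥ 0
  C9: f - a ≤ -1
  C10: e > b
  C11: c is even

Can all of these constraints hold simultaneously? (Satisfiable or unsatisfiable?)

Constraints 1, 4, 8, 9, and 10 give e ≤ f, f < a, a ≤ d, d < b, b < e. Chaining: e ≤ f < a ≤ d < b < e, which forces e < e — impossible.

Unsatisfiable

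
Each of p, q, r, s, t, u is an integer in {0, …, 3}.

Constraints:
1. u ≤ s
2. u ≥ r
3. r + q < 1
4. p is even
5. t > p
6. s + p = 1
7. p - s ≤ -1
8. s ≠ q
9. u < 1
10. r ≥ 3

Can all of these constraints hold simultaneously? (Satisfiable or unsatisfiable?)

From constraints 2 and 10: u ≥ r and r ≥ 3, so u ≥ 3. From constraint 9: u ≤ 0. But 0 < 3, so no value of u works.

Unsatisfiable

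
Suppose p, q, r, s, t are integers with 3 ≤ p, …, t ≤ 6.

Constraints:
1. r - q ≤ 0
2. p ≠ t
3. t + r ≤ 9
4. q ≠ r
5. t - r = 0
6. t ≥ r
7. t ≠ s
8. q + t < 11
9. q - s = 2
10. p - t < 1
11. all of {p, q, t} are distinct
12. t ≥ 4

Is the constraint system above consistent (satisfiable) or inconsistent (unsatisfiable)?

One satisfying assignment is p = 3, q = 5, r = 4, s = 3, t = 4.
For the less obvious constraints — constraint 1: r - q = -1; constraint 3: t + r = 8; constraint 5: t - r = 0 — and the others hold by inspection.

Satisfiable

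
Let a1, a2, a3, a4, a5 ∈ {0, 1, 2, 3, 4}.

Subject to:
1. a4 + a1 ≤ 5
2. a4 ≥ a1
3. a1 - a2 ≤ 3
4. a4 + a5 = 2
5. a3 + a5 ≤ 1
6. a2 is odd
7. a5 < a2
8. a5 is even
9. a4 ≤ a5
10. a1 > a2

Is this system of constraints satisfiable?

Unsatisfiable

Constraints 2, 7, 9, and 10 give a2 < a1, a1 ≤ a4, a4 ≤ a5, a5 < a2. Chaining: a2 < a1 ≤ a4 ≤ a5 < a2, which forces a2 < a2 — impossible.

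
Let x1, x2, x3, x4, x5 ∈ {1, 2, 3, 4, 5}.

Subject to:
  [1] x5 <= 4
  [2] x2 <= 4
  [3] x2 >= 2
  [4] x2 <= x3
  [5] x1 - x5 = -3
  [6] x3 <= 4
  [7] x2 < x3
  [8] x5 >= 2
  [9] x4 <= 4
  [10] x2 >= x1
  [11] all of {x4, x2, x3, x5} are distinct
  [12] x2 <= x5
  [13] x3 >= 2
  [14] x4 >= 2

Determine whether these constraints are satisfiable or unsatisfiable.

Constraints 1, 2, 3, 6, 8, 9, 13, and 14 confine each of x4, x2, x3, x5 to the 3 values {2, …, 4}.
Constraint 11 requires all 4 of them to be distinct, but only 3 values are available — impossible by the pigeonhole principle.

Unsatisfiable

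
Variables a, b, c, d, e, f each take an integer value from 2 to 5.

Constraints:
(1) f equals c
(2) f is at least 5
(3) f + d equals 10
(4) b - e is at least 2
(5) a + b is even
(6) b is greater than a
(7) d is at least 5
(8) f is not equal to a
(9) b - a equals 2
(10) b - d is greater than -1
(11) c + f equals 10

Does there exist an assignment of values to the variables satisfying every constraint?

Try a = 3, b = 5, c = 5, d = 5, e = 3, f = 5.
Check constraint 3: f + d = 10; constraint 4: b - e = 2. The remaining constraints are straightforward to verify.

Satisfiable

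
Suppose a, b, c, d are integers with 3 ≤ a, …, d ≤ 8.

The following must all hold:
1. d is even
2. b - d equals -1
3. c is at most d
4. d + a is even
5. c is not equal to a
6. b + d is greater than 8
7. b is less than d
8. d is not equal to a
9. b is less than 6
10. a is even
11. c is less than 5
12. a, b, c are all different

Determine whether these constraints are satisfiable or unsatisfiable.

Satisfiable

Setting (a, b, c, d) = (8, 5, 3, 6) satisfies everything: constraint 2: b - d = -1; constraint 6: b + d = 11, and the others follow.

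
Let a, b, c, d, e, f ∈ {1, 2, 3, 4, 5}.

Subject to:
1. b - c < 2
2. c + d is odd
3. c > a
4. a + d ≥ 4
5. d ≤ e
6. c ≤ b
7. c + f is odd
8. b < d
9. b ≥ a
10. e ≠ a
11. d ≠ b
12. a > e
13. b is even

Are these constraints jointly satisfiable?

Unsatisfiable

Constraints 3, 5, 6, 8, and 12 give a < c, c ≤ b, b < d, d ≤ e, e < a. Chaining: a < c ≤ b < d ≤ e < a, which forces a < a — impossible.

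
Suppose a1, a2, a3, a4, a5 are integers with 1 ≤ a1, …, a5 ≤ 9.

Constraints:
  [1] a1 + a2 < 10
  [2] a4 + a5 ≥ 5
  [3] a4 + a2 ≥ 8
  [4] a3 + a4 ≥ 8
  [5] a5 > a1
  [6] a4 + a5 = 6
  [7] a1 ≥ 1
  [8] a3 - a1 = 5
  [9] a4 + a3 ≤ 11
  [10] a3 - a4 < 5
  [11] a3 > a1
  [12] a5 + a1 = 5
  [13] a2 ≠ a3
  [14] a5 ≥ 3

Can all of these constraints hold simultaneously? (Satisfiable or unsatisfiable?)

Setting (a1, a2, a3, a4, a5) = (2, 6, 7, 3, 3) satisfies everything: constraint 1: a1 + a2 = 8; constraint 2: a4 + a5 = 6, and the others follow.

Satisfiable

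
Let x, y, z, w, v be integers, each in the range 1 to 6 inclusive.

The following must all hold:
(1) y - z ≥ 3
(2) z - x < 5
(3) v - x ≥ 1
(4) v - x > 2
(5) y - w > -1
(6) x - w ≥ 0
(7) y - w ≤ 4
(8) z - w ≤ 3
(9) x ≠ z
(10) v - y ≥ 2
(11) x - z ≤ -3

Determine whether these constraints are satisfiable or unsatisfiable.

Constraints 1, 6, 7, and 11 give w − y ≥ -4, y − z ≥ 3, z − x ≥ 3, x − w ≥ 0.
Adding all 4 inequalities: the left sides telescope to 0, and the right sides sum to (-4) + 3 + 3 + 0 = 2. So 0 ≥ 2, which is false.

Unsatisfiable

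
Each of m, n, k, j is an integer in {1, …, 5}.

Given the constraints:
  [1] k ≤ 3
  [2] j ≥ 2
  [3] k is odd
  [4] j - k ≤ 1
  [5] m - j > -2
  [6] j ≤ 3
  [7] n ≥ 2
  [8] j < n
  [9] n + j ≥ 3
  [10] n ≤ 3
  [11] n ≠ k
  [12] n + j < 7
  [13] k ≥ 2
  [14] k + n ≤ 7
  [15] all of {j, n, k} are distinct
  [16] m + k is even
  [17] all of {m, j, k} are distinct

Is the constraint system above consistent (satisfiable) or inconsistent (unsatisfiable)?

Unsatisfiable

Constraints 1, 2, 6, 7, 10, and 13 confine each of j, n, k to the 2 values {2, 3}.
Constraint 15 requires all 3 of them to be distinct, but only 2 values are available — impossible by the pigeonhole principle.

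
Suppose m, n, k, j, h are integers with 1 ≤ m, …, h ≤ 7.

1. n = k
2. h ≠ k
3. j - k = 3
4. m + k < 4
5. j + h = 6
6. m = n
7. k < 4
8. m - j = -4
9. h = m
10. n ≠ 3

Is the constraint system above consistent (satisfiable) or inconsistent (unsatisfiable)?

From constraints 1, 6, and 9, h = m = n = k, so h = k. But constraint 2 says h ≠ k. Contradiction.

Unsatisfiable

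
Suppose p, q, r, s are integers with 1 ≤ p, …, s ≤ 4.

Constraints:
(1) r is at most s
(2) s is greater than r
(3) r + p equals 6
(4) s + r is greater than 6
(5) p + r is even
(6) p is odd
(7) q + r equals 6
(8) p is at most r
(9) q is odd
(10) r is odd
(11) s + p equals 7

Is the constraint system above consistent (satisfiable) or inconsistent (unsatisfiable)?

Satisfiable

One satisfying assignment is p = 3, q = 3, r = 3, s = 4.
For the less obvious constraints — constraint 3: r + p = 6; constraint 4: s + r = 7; constraint 7: q + r = 6 — and the others hold by inspection.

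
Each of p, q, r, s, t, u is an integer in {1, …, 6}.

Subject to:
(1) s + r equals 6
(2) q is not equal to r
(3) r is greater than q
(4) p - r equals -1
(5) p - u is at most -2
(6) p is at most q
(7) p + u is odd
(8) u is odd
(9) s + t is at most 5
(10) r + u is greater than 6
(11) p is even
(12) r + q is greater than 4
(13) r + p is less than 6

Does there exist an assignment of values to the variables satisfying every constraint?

Setting (p, q, r, s, t, u) = (2, 2, 3, 3, 1, 5) satisfies everything: constraint 1: s + r = 6; constraint 4: p - r = -1; constraint 5: p - u = -3, and the others follow.

Satisfiable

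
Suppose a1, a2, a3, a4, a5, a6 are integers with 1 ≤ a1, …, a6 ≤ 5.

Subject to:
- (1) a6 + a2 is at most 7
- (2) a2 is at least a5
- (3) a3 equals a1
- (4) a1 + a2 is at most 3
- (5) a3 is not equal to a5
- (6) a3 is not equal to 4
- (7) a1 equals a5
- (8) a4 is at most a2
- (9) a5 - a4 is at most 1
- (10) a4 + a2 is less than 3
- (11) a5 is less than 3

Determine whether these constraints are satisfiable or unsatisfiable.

From constraints 3 and 7, a3 = a1 = a5, so a3 = a5. But constraint 5 says a3 ≠ a5. Contradiction.

Unsatisfiable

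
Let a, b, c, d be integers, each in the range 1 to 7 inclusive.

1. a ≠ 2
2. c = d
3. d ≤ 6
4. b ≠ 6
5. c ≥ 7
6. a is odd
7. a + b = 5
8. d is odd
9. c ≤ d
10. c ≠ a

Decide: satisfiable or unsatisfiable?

Unsatisfiable

From constraints 5 and 9: d ≥ c and c ≥ 7, so d ≥ 7. From constraint 3: d ≤ 6. But 6 < 7, so no value of d works.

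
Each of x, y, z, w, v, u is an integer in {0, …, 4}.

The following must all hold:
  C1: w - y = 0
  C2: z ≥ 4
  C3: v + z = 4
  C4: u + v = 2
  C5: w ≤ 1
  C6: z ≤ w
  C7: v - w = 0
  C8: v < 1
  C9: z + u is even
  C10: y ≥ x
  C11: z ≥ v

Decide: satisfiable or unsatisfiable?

From constraint 2: z ≥ 4. From constraints 5 and 6: z ≤ w and w ≤ 1, so z ≤ 1. But 1 < 4, so no value of z works.

Unsatisfiable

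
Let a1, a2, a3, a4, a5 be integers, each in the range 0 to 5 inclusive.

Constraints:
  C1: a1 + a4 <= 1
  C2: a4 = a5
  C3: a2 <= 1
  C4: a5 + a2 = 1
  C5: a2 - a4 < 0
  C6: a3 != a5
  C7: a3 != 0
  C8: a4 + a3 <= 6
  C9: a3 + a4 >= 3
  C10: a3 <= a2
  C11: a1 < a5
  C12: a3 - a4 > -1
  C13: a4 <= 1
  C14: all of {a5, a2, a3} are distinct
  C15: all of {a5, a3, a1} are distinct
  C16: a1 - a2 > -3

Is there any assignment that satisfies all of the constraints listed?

Unsatisfiable

From constraints 3 and 10: a3 ≤ a2 ≤ 1. From constraint 13: a4 ≤ 1. Hence a3 + a4 ≤ 2. But constraint 9 requires a3 + a4 ≥ 3, and 3 > 2. Contradiction.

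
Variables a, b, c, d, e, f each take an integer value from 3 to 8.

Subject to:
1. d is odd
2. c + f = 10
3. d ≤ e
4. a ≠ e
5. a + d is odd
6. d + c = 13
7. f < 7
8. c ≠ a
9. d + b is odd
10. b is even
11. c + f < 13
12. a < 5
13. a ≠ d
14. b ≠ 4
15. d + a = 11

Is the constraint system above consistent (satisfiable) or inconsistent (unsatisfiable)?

Satisfiable

Take a = 4, b = 6, c = 6, d = 7, e = 7, f = 4. Then constraint 2: c + f = 10; constraint 6: d + c = 13, and every other listed constraint is also met.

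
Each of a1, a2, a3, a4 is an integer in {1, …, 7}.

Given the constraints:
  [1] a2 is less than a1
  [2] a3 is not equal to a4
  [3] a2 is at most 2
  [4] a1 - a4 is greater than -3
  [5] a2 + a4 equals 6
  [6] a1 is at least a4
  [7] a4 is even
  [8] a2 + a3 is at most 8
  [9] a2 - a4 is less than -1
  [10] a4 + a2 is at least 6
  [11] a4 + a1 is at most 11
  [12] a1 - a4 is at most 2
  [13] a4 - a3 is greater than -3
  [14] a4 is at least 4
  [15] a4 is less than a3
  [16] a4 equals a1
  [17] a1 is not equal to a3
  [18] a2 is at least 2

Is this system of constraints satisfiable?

Satisfiable

Try a1 = 4, a2 = 2, a3 = 5, a4 = 4.
Check constraint 4: a1 - a4 = 0; constraint 5: a2 + a4 = 6; constraint 8: a2 + a3 = 7. The remaining constraints are straightforward to verify.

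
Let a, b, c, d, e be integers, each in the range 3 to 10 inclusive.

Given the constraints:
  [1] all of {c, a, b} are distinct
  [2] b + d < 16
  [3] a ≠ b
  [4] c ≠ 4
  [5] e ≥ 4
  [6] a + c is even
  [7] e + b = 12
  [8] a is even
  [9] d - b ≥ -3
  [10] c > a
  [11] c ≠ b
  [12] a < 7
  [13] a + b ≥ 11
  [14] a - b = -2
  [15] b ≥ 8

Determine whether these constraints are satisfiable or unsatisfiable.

Satisfiable

The assignment a = 6, b = 8, c = 10, d = 7, e = 4 works:
  constraint 2 holds since b + d = 15.
  constraint 7 holds since e + b = 12.
  constraint 9 holds since d - b = -1.
The rest check out directly.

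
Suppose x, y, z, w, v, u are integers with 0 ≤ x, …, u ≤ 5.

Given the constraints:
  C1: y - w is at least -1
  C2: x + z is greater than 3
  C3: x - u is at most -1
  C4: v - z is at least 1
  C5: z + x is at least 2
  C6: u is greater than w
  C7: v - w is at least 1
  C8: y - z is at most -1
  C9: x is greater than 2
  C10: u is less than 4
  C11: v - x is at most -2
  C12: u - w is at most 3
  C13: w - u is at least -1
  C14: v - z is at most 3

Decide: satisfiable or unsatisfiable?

Unsatisfiable

Constraints 1, 3, 4, 8, 11, and 12 give y − w ≥ -1, w − u ≥ -3, u − x ≥ 1, x − v ≥ 2, v − z ≥ 1, z − y ≥ 1.
Adding all 6 inequalities: the left sides telescope to 0, and the right sides sum to (-1) + (-3) + 1 + 2 + 1 + 1 = 1. So 0 ≥ 1, which is false.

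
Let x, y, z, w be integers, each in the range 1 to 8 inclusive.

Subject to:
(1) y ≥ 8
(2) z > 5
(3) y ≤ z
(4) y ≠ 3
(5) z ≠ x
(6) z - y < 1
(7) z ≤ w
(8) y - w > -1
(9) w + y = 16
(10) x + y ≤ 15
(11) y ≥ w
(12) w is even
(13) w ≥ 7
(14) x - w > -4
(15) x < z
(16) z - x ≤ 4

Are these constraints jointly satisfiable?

One satisfying assignment is x = 6, y = 8, z = 8, w = 8.
For the less obvious constraints — constraint 6: z - y = 0; constraint 8: y - w = 0; constraint 9: w + y = 16 — and the others hold by inspection.

Satisfiable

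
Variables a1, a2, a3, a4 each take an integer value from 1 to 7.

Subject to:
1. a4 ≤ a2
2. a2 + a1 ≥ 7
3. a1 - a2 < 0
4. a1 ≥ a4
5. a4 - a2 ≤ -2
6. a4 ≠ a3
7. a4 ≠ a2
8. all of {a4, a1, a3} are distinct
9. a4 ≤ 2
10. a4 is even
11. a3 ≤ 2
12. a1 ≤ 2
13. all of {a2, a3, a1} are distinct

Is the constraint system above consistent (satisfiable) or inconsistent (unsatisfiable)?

Unsatisfiable

Constraints 9, 11, and 12 confine each of a4, a1, a3 to the 2 values {1, 2} (the domain already gives each ≥ 1).
Constraint 8 requires all 3 of them to be distinct, but only 2 values are available — impossible by the pigeonhole principle.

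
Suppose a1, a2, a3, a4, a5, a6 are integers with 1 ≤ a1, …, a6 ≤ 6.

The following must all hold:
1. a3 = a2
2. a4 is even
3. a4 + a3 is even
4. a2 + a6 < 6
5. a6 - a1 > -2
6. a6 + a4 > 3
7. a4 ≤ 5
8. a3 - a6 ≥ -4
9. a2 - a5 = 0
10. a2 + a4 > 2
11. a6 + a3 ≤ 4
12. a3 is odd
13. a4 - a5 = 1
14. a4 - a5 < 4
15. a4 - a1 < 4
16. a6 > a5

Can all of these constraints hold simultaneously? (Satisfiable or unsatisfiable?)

Unsatisfiable

Constraint 2 makes a4 even and constraint 12 makes a3 odd, so a4 + a3 must be odd. Constraint 3 says a4 + a3 is even — contradiction.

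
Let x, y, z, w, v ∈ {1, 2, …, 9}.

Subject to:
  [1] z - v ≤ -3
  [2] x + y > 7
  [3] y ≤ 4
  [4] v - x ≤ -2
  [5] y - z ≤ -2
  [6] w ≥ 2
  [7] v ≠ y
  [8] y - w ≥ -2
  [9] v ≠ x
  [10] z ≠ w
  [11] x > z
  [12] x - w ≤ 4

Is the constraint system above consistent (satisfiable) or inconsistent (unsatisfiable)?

Constraints 1, 4, 5, 8, and 12 give v − z ≥ 3, z − y ≥ 2, y − w ≥ -2, w − x ≥ -4, x − v ≥ 2.
Adding all 5 inequalities: the left sides telescope to 0, and the right sides sum to 3 + 2 + (-2) + (-4) + 2 = 1. So 0 ≥ 1, which is false.

Unsatisfiable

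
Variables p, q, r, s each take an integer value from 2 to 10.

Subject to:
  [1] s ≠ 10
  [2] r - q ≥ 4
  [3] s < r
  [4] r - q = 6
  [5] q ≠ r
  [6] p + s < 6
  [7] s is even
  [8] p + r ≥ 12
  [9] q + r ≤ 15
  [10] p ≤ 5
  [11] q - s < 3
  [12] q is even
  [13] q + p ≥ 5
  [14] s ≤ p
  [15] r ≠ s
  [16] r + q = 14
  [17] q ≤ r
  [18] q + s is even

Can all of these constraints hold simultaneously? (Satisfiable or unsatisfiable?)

One satisfying assignment is p = 2, q = 4, r = 10, s = 2.
For the less obvious constraints — constraint 2: r - q = 6; constraint 4: r - q = 6 — and the others hold by inspection.

Satisfiable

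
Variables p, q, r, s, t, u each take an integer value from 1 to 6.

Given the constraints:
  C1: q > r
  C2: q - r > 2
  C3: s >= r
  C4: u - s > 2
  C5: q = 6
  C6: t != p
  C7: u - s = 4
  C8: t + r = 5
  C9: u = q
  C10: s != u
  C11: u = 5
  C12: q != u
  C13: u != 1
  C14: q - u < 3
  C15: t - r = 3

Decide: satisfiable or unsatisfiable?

Constraint 11 fixes u = 5 and constraint 5 fixes q = 6, but constraint 9 requires u = q. Since 5 ≠ 6, contradiction.

Unsatisfiable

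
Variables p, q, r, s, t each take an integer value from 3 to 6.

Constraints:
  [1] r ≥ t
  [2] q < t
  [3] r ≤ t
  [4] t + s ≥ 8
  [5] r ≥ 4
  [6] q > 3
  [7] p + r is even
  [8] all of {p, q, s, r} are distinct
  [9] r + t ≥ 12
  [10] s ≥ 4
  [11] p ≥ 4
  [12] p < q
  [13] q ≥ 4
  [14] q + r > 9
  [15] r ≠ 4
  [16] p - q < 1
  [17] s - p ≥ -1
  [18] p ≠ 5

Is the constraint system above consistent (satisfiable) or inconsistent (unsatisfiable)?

Constraints 5, 10, 11, and 13 confine each of p, q, s, r to the 3 values {4, …, 6} (the domain already gives each ≤ 6).
Constraint 8 requires all 4 of them to be distinct, but only 3 values are available — impossible by the pigeonhole principle.

Unsatisfiable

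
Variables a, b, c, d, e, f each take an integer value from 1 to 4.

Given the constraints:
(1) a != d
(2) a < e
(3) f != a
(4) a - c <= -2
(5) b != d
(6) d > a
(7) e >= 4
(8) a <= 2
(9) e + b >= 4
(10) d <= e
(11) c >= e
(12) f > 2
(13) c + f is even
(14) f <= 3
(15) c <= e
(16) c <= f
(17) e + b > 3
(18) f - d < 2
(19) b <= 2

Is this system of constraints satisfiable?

From constraints 7 and 11: c ≥ e and e ≥ 4, so c ≥ 4. From constraints 14 and 16: c ≤ f and f ≤ 3, so c ≤ 3. But 3 < 4, so no value of c works.

Unsatisfiable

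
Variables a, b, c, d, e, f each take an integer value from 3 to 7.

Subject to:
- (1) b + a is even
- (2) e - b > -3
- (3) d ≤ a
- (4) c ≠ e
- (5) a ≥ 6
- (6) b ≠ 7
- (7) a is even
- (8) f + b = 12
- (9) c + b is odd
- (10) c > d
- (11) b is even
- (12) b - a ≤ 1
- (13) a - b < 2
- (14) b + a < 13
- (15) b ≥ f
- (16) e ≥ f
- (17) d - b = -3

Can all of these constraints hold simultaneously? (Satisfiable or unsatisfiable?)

Satisfiable

Setting (a, b, c, d, e, f) = (6, 6, 7, 3, 6, 6) satisfies everything: constraint 2: e - b = 0; constraint 8: f + b = 12; constraint 12: b - a = 0, and the others follow.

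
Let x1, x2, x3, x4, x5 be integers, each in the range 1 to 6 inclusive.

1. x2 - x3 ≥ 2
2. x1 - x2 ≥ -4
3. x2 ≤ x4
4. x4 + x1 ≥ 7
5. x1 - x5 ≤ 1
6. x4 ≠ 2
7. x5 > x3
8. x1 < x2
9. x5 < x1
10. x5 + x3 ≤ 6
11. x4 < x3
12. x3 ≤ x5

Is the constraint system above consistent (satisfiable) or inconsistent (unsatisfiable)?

Unsatisfiable

Constraints 3, 7, 8, 9, and 11 give x1 < x2, x2 ≤ x4, x4 < x3, x3 < x5, x5 < x1. Chaining: x1 < x2 ≤ x4 < x3 < x5 < x1, which forces x1 < x1 — impossible.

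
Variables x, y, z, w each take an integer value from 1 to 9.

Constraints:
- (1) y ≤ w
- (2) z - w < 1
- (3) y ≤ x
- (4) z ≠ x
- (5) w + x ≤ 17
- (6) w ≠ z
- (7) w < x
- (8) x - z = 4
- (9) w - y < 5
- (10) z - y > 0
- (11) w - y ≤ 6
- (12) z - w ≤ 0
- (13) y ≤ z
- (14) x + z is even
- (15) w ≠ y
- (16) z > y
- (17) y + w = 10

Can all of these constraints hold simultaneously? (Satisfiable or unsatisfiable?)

One satisfying assignment is x = 9, y = 3, z = 5, w = 7.
For the less obvious constraints — constraint 2: z - w = -2; constraint 5: w + x = 16 — and the others hold by inspection.

Satisfiable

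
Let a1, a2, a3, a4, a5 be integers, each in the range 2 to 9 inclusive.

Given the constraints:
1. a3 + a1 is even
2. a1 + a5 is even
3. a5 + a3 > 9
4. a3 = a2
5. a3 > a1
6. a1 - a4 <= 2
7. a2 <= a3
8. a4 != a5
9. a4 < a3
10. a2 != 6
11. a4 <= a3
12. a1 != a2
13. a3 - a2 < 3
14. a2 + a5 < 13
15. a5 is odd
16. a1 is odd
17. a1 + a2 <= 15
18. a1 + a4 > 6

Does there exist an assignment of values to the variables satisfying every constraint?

Try a1 = 3, a2 = 9, a3 = 9, a4 = 4, a5 = 3.
Check constraint 3: a5 + a3 = 12; constraint 6: a1 - a4 = -1; constraint 13: a3 - a2 = 0. The remaining constraints are straightforward to verify.

Satisfiable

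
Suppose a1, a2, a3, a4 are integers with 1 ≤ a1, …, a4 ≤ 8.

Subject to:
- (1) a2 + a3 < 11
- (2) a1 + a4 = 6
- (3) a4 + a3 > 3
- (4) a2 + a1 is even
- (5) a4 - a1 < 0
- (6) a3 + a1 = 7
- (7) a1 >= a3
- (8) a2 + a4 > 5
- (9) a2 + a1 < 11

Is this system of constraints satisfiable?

Satisfiable

Take a1 = 4, a2 = 6, a3 = 3, a4 = 2. Then constraint 1: a2 + a3 = 9; constraint 2: a1 + a4 = 6, and every other listed constraint is also met.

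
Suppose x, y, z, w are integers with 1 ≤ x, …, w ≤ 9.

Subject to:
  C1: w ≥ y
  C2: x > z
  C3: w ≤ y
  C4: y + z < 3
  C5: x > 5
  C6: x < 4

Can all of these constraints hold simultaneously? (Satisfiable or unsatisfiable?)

Unsatisfiable

From constraint 5: x ≥ 6. From constraint 6: x ≤ 3. But 3 < 6, so no value of x works.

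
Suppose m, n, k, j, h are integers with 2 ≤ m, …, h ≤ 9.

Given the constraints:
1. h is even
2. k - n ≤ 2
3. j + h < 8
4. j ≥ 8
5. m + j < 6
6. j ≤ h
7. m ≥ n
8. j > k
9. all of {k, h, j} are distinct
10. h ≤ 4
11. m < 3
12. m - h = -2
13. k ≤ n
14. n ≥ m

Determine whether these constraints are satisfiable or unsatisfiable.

From constraints 4 and 6: h ≥ j and j ≥ 8, so h ≥ 8. From constraint 10: h ≤ 4. But 4 < 8, so no value of h works.

Unsatisfiable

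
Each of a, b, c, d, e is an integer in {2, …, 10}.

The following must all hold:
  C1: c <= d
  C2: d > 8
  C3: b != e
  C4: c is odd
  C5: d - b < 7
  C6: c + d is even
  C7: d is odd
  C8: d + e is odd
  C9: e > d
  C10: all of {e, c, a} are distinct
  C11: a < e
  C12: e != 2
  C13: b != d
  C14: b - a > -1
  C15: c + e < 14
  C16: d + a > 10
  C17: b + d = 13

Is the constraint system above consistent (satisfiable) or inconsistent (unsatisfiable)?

Satisfiable

One satisfying assignment is a = 4, b = 4, c = 3, d = 9, e = 10.
For the less obvious constraints — constraint 5: d - b = 5; constraint 14: b - a = 0; constraint 15: c + e = 13 — and the others hold by inspection.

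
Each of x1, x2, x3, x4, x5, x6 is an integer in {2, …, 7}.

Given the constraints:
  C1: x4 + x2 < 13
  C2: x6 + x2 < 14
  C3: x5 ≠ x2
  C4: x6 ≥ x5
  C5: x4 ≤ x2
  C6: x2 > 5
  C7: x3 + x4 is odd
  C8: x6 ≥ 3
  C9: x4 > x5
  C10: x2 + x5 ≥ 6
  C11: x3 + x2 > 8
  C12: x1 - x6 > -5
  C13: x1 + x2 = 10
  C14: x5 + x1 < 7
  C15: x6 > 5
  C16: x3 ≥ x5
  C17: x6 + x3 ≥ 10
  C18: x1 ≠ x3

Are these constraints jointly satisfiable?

Satisfiable

One satisfying assignment is x1 = 4, x2 = 6, x3 = 5, x4 = 4, x5 = 2, x6 = 6.
For the less obvious constraints — constraint 1: x4 + x2 = 10; constraint 2: x6 + x2 = 12 — and the others hold by inspection.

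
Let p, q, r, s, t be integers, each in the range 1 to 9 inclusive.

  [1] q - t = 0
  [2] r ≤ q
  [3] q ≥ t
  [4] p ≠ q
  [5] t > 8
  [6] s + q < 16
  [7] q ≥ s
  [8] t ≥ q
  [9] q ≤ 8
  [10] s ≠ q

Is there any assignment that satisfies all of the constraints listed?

From constraint 5: t ≥ 9. From constraints 3 and 9: t ≤ q and q ≤ 8, so t ≤ 8. But 8 < 9, so no value of t works.

Unsatisfiable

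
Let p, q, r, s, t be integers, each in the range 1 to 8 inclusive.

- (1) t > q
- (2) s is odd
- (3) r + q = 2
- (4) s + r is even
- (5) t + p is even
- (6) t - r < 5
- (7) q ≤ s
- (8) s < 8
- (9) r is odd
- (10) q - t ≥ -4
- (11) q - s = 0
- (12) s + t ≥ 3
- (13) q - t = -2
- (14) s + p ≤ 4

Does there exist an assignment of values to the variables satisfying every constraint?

Satisfiable

Try p = 3, q = 1, r = 1, s = 1, t = 3.
Check constraint 3: r + q = 2; constraint 6: t - r = 2. The remaining constraints are straightforward to verify.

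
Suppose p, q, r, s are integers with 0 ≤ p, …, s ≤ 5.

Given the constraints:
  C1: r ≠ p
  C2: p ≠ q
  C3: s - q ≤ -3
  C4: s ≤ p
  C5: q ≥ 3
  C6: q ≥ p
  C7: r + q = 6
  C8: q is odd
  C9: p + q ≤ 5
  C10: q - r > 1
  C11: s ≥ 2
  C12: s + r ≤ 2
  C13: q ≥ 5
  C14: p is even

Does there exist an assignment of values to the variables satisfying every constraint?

From constraints 4 and 11: p ≥ s ≥ 2. From constraint 13: q ≥ 5. Hence p + q ≥ 7. But constraint 9 requires p + q ≤ 5, and 5 < 7. Contradiction.

Unsatisfiable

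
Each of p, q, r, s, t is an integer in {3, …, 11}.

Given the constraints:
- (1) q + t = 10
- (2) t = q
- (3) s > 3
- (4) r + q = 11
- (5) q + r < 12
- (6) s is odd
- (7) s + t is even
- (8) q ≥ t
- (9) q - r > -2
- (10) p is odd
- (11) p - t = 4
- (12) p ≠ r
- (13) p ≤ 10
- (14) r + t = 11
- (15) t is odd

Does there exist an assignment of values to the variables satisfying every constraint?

The assignment p = 9, q = 5, r = 6, s = 7, t = 5 works:
  constraint 1 holds since q + t = 10.
  constraint 4 holds since r + q = 11.
The rest check out directly.

Satisfiable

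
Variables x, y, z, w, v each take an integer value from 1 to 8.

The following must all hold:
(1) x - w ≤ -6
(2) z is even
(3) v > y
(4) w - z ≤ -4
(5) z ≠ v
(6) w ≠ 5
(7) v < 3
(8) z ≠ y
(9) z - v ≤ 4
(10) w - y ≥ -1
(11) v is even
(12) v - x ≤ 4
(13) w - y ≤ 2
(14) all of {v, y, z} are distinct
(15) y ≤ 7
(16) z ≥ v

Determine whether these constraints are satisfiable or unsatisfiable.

Unsatisfiable

Constraints 1, 4, 9, and 12 give w − x ≥ 6, x − v ≥ -4, v − z ≥ -4, z − w ≥ 4.
Adding all 4 inequalities: the left sides telescope to 0, and the right sides sum to 6 + (-4) + (-4) + 4 = 2. So 0 ≥ 2, which is false.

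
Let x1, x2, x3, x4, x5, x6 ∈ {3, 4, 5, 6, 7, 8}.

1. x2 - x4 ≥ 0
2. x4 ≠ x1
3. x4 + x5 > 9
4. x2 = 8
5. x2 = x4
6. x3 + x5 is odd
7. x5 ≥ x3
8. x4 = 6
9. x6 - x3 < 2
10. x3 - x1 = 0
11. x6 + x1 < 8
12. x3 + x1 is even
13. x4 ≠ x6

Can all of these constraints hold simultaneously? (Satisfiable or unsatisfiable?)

Unsatisfiable

Constraint 4 fixes x2 = 8 and constraint 8 fixes x4 = 6, but constraint 5 requires x2 = x4. Since 8 ≠ 6, contradiction.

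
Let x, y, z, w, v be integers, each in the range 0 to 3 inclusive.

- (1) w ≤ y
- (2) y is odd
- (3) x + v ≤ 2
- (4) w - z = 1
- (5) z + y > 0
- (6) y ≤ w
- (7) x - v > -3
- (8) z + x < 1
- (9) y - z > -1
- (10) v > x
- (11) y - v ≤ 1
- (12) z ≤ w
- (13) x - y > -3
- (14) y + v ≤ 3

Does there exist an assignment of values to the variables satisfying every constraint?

Satisfiable

Take x = 0, y = 1, z = 0, w = 1, v = 1. Then constraint 3: x + v = 1; constraint 4: w - z = 1, and every other listed constraint is also met.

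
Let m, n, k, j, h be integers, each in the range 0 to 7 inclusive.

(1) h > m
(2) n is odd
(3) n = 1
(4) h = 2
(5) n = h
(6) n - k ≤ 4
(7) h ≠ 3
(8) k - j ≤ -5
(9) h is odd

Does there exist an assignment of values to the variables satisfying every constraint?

Constraint 3 fixes n = 1 and constraint 4 fixes h = 2, but constraint 5 requires n = h. Since 1 ≠ 2, contradiction.

Unsatisfiable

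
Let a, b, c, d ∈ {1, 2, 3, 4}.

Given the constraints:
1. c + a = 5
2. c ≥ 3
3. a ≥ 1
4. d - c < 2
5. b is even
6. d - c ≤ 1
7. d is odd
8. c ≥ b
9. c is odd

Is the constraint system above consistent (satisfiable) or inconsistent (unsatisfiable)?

Satisfiable

Try a = 2, b = 2, c = 3, d = 3.
Check constraint 1: c + a = 5; constraint 4: d - c = 0. The remaining constraints are straightforward to verify.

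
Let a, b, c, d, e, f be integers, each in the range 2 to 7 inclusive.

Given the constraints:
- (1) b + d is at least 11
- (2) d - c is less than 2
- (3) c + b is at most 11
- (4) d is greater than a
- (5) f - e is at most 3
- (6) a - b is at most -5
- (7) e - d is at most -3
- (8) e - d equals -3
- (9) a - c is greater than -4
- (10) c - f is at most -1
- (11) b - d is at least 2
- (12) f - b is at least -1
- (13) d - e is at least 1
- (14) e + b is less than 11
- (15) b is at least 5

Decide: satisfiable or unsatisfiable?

Unsatisfiable

Constraints 5, 7, 11, and 12 give e − f ≥ -3, f − b ≥ -1, b − d ≥ 2, d − e ≥ 3.
Adding all 4 inequalities: the left sides telescope to 0, and the right sides sum to (-3) + (-1) + 2 + 3 = 1. So 0 ≥ 1, which is false.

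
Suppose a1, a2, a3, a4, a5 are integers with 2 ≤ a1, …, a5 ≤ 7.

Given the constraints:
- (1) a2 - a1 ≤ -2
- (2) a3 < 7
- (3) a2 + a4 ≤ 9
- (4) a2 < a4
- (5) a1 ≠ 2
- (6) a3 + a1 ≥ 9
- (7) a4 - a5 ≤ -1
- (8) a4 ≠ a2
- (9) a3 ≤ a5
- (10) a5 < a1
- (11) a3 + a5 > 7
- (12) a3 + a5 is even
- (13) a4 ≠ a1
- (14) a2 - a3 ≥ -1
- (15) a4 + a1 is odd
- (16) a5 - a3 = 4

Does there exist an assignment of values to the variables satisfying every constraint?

Try a1 = 7, a2 = 2, a3 = 2, a4 = 4, a5 = 6.
Check constraint 1: a2 - a1 = -5; constraint 3: a2 + a4 = 6; constraint 6: a3 + a1 = 9. The remaining constraints are straightforward to verify.

Satisfiable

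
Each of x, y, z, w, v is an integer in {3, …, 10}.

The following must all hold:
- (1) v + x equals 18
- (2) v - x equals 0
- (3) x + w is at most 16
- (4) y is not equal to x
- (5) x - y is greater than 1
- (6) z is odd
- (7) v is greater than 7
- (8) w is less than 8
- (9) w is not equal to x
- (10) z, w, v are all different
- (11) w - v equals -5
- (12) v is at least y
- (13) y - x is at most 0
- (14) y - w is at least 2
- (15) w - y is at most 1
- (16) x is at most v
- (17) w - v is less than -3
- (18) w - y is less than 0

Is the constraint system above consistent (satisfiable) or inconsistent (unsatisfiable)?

Take x = 9, y = 6, z = 5, w = 4, v = 9. Then constraint 1: v + x = 18; constraint 2: v - x = 0; constraint 3: x + w = 13, and every other listed constraint is also met.

Satisfiable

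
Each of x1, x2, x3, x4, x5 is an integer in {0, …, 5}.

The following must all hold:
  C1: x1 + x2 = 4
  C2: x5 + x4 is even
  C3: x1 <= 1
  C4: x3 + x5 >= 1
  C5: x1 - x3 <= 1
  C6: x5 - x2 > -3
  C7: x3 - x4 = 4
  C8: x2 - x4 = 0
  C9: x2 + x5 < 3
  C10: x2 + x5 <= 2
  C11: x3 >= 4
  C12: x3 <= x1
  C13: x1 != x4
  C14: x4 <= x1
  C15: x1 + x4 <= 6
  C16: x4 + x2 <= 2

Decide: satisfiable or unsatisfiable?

Unsatisfiable

From constraints 11 and 12: x1 ≥ x3 and x3 ≥ 4, so x1 ≥ 4. From constraint 3: x1 ≤ 1. But 1 < 4, so no value of x1 works.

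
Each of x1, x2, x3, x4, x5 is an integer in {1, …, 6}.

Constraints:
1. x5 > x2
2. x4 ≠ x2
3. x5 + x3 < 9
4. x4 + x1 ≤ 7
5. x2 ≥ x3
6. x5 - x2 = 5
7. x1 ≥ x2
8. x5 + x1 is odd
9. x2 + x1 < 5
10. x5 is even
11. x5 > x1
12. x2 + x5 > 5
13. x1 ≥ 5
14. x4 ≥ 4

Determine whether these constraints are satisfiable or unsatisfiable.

From constraint 14: x4 ≥ 4. From constraint 13: x1 ≥ 5. Hence x4 + x1 ≥ 9. But constraint 4 requires x4 + x1 ≤ 7, and 7 < 9. Contradiction.

Unsatisfiable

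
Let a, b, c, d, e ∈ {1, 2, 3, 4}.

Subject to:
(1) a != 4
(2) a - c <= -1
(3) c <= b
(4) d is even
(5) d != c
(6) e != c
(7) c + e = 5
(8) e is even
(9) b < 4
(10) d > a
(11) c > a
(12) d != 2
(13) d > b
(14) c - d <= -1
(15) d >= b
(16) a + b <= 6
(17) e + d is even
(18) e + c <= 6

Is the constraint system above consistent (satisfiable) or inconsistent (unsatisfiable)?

Satisfiable

Take a = 2, b = 3, c = 3, d = 4, e = 2. Then constraint 2: a - c = -1; constraint 7: c + e = 5, and every other listed constraint is also met.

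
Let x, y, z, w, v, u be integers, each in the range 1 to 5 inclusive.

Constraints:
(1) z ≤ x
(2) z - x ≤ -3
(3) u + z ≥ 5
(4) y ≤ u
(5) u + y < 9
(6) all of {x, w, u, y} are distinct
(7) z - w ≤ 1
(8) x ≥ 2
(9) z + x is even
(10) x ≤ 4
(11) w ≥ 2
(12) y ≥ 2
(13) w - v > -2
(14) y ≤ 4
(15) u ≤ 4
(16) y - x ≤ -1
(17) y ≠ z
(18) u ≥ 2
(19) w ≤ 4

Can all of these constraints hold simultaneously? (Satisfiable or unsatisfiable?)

Unsatisfiable

Constraints 8, 10, 11, 12, 14, 15, 18, and 19 confine each of x, w, u, y to the 3 values {2, …, 4}.
Constraint 6 requires all 4 of them to be distinct, but only 3 values are available — impossible by the pigeonhole principle.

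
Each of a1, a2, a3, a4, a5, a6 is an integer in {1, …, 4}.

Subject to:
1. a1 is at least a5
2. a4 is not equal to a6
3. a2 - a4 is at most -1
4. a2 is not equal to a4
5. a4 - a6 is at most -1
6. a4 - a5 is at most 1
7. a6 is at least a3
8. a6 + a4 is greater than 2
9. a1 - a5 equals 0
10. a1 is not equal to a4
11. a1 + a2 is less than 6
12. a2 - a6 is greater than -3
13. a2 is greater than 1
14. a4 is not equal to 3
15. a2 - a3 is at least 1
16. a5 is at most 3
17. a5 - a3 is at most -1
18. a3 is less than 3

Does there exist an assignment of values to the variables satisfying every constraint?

Constraints 3, 6, 15, and 17 give a3 − a5 ≥ 1, a5 − a4 ≥ -1, a4 − a2 ≥ 1, a2 − a3 ≥ 1.
Adding all 4 inequalities: the left sides telescope to 0, and the right sides sum to 1 + (-1) + 1 + 1 = 2. So 0 ≥ 2, which is false.

Unsatisfiable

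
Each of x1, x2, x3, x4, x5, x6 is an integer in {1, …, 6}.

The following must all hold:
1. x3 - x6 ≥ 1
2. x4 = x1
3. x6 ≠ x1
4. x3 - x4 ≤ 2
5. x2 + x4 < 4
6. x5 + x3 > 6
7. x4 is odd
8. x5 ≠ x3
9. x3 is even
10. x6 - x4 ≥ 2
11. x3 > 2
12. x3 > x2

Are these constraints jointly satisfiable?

Constraints 1, 4, and 10 give x4 − x3 ≥ -2, x3 − x6 ≥ 1, x6 − x4 ≥ 2.
Adding all 3 inequalities: the left sides telescope to 0, and the right sides sum to (-2) + 1 + 2 = 1. So 0 ≥ 1, which is false.

Unsatisfiable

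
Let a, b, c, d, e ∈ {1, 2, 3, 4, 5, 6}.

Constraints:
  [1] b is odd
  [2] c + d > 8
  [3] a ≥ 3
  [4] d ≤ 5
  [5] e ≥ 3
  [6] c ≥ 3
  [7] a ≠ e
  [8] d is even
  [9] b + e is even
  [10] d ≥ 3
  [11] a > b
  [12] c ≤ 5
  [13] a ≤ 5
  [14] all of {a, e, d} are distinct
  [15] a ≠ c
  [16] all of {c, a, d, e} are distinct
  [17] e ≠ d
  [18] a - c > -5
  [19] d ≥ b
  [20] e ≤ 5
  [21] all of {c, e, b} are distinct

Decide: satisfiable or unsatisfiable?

Unsatisfiable

Constraints 3, 4, 5, 6, 10, 12, 13, and 20 confine each of c, a, d, e to the 3 values {3, …, 5}.
Constraint 16 requires all 4 of them to be distinct, but only 3 values are available — impossible by the pigeonhole principle.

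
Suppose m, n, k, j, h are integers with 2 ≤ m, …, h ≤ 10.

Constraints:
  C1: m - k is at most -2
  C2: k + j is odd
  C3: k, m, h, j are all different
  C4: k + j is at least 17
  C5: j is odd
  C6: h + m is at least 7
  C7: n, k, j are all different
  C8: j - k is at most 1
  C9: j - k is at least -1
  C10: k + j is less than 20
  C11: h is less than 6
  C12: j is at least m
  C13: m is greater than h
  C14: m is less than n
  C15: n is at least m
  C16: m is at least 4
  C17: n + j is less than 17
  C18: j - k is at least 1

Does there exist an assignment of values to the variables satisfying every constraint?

Take m = 5, n = 7, k = 8, j = 9, h = 2. Then constraint 1: m - k = -3; constraint 4: k + j = 17, and every other listed constraint is also met.

Satisfiable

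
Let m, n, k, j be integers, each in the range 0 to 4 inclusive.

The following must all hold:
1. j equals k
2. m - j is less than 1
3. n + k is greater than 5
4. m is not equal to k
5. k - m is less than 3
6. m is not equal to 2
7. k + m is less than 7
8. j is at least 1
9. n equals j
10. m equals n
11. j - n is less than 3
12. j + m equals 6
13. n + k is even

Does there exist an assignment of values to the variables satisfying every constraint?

From constraints 1, 9, and 10, m = n = j = k, so m = k. But constraint 4 says m ≠ k. Contradiction.

Unsatisfiable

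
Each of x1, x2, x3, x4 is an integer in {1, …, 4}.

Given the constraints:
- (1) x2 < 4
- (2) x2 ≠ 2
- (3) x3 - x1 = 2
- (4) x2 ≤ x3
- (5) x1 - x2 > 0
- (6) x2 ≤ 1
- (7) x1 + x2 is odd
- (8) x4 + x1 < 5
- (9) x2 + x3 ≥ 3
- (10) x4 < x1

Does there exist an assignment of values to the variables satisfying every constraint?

Try x1 = 2, x2 = 1, x3 = 4, x4 = 1.
Check constraint 3: x3 - x1 = 2; constraint 5: x1 - x2 = 1; constraint 8: x4 + x1 = 3. The remaining constraints are straightforward to verify.

Satisfiable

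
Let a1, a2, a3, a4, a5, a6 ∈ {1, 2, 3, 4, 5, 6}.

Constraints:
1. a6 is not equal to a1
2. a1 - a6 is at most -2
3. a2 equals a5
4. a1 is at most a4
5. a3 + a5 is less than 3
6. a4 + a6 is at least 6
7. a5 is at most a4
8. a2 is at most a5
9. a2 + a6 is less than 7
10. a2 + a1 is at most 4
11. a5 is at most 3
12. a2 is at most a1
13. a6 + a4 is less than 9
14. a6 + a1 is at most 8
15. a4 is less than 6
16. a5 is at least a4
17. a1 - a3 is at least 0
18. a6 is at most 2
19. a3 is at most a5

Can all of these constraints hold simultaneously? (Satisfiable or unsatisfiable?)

From constraints 11 and 16: a4 ≤ a5 ≤ 3. From constraint 18: a6 ≤ 2. Hence a4 + a6 ≤ 5. But constraint 6 requires a4 + a6 ≥ 6, and 6 > 5. Contradiction.

Unsatisfiable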